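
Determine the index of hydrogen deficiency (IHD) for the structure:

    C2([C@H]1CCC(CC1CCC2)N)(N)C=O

Molecular formula from the SMILES: C11H20N2O.
DoU = (2C + 2 + N − H − X)/2 = (2·11 + 2 + 2 − 20 − 0)/2 = 6/2 = 3.
(Structurally: 2 ring(s) + 1 π bond(s) = 3.)

3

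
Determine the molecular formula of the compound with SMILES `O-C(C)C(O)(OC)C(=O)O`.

Heavy atoms from the SMILES: 5 C, 5 O.
Implicit hydrogens by atom environment:
  3 × O: 1 H each → 3
  2 × C: 3 H each → 6
  2 × C: no H
  2 × O: no H
  1 × C: 1 H
  Total hydrogens = 10.
Molecular formula: C5H10O5

C5H10O5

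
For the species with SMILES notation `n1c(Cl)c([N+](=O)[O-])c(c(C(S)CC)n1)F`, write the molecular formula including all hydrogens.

Heavy atoms from the SMILES: 7 C, 1 Cl, 1 F, 3 N, 2 O, 1 S.
Implicit hydrogens by atom environment:
  4 × C (aromatic): no H
  2 × N (aromatic): no H
  1 × C: 3 H
  1 × C: 2 H
  1 × C: 1 H
  1 × Cl: no H
  1 × F: no H
  1 × N (charge +1): no H
  1 × O: no H
  1 × O (charge -1): no H
  1 × S: 1 H
  Total hydrogens = 7.
Molecular formula: C7H7ClFN3O2S

C7H7ClFN3O2S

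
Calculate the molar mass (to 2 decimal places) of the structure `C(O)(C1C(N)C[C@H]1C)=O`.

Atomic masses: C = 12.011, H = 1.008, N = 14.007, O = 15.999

Molecular formula: C6H11NO2.
M = 6×12.011 + 11×1.008 + 1×14.007 + 2×15.999 = 129.16 g/mol.

129.16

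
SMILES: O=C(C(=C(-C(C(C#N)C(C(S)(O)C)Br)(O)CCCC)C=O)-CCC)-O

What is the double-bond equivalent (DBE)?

Molecular formula from the SMILES: C17H26BrNO5S.
DoU = (2C + 2 + N − H − X)/2 = (2·17 + 2 + 1 − 26 − 1)/2 = 10/2 = 5.
(Structurally: 0 ring(s) + 5 π bond(s) = 5.)

5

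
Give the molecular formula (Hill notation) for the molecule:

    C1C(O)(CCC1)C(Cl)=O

C6H9ClO2

Heavy atoms from the SMILES: 6 C, 1 Cl, 2 O.
Implicit hydrogens by atom environment:
  4 × C: 2 H each → 8
  2 × C: no H
  1 × Cl: no H
  1 × O: 1 H
  1 × O: no H
  Total hydrogens = 9.
Molecular formula: C6H9ClO2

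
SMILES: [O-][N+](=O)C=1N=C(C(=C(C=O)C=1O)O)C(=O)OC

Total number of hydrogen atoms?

6

Hydrogens are implicit in SMILES; fill each atom to its normal valence:
  5 × C (aromatic): no H
  4 × O: no H
  2 × O: 1 H each → 2
  1 × C: 3 H
  1 × C: 1 H
  1 × C: no H
  1 × N (aromatic): no H
  1 × N (charge +1): no H
  1 × O (charge -1): no H
  Total hydrogens = 6.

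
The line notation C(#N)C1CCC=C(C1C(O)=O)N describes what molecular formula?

Heavy atoms from the SMILES: 8 C, 2 N, 2 O.
Implicit hydrogens by atom environment:
  3 × C: 1 H each → 3
  3 × C: no H
  2 × C: 2 H each → 4
  1 × N: 2 H
  1 × N: no H
  1 × O: 1 H
  1 × O: no H
  Total hydrogens = 10.
Molecular formula: C8H10N2O2

C8H10N2O2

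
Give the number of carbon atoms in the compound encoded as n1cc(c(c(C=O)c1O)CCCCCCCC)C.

The symbol for carbon appears 15 times in the SMILES. Lowercase c denotes aromatic carbon and counts toward C.

15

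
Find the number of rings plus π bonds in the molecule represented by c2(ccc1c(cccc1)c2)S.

7

Molecular formula from the SMILES: C10H8S.
DoU = (2C + 2 + N − H − X)/2 = (2·10 + 2 + 0 − 8 − 0)/2 = 14/2 = 7.
(Structurally: 2 ring(s) + 5 π bond(s) = 7.)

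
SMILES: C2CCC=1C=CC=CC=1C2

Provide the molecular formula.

C10H12

Heavy atoms from the SMILES: 10 C.
Implicit hydrogens by atom environment:
  4 × C: 2 H each → 8
  4 × C (aromatic): 1 H each → 4
  2 × C (aromatic): no H
  Total hydrogens = 12.
Molecular formula: C10H12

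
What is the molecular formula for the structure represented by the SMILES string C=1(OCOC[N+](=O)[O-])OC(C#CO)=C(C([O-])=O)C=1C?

C10H8NO8-

Heavy atoms from the SMILES: 10 C, 1 N, 8 O.
Implicit hydrogens by atom environment:
  4 × C (aromatic): no H
  4 × O: no H
  3 × C: no H
  2 × C: 2 H each → 4
  2 × O (charge -1): no H
  1 × C: 3 H
  1 × N (charge +1): no H
  1 × O: 1 H
  1 × O (aromatic): no H
  Total hydrogens = 8.
Net charge -1.
Molecular formula: C10H8NO8-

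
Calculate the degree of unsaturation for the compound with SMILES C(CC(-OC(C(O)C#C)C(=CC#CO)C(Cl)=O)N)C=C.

Molecular formula from the SMILES: C14H16ClNO4.
DoU = (2C + 2 + N − H − X)/2 = (2·14 + 2 + 1 − 16 − 1)/2 = 14/2 = 7.
(Structurally: 0 ring(s) + 7 π bond(s) = 7.)

7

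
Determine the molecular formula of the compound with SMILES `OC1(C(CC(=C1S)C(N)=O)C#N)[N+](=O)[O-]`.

Heavy atoms from the SMILES: 7 C, 3 N, 4 O, 1 S.
Implicit hydrogens by atom environment:
  5 × C: no H
  2 × O: no H
  1 × C: 2 H
  1 × C: 1 H
  1 × N: 2 H
  1 × N (charge +1): no H
  1 × N: no H
  1 × O: 1 H
  1 × O (charge -1): no H
  1 × S: 1 H
  Total hydrogens = 7.
Molecular formula: C7H7N3O4S

C7H7N3O4S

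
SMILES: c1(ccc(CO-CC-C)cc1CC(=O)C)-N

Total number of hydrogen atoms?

19

Hydrogens are implicit in SMILES; fill each atom to its normal valence:
  4 × C: 2 H each → 8
  3 × C (aromatic): 1 H each → 3
  3 × C (aromatic): no H
  2 × C: 3 H each → 6
  2 × O: no H
  1 × C: no H
  1 × N: 2 H
  Total hydrogens = 19.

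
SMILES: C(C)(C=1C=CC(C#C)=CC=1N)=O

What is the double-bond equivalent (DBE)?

7

Molecular formula from the SMILES: C10H9NO.
DoU = (2C + 2 + N − H − X)/2 = (2·10 + 2 + 1 − 9 − 0)/2 = 14/2 = 7.
(Structurally: 1 ring(s) + 6 π bond(s) = 7.)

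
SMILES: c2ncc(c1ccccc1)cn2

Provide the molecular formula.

Heavy atoms from the SMILES: 10 C, 2 N.
Implicit hydrogens by atom environment:
  8 × C (aromatic): 1 H each → 8
  2 × C (aromatic): no H
  2 × N (aromatic): no H
  Total hydrogens = 8.
Molecular formula: C10H8N2

C10H8N2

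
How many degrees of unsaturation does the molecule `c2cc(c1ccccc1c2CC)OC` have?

Molecular formula from the SMILES: C13H14O.
DoU = (2C + 2 + N − H − X)/2 = (2·13 + 2 + 0 − 14 − 0)/2 = 14/2 = 7.
(Structurally: 2 ring(s) + 5 π bond(s) = 7.)

7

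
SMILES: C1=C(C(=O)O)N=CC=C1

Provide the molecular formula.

C6H5NO2

Heavy atoms from the SMILES: 6 C, 1 N, 2 O.
Implicit hydrogens by atom environment:
  4 × C (aromatic): 1 H each → 4
  1 × C (aromatic): no H
  1 × C: no H
  1 × N (aromatic): no H
  1 × O: 1 H
  1 × O: no H
  Total hydrogens = 5.
Molecular formula: C6H5NO2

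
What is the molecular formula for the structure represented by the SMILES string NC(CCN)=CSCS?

C5H12N2S2

Heavy atoms from the SMILES: 5 C, 2 N, 2 S.
Implicit hydrogens by atom environment:
  3 × C: 2 H each → 6
  2 × N: 2 H each → 4
  1 × C: 1 H
  1 × C: no H
  1 × S: 1 H
  1 × S: no H
  Total hydrogens = 12.
Molecular formula: C5H12N2S2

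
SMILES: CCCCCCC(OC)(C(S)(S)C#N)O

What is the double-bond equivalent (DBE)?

2

Molecular formula from the SMILES: C10H19NO2S2.
DoU = (2C + 2 + N − H − X)/2 = (2·10 + 2 + 1 − 19 − 0)/2 = 4/2 = 2.
(Structurally: 0 ring(s) + 2 π bond(s) = 2.)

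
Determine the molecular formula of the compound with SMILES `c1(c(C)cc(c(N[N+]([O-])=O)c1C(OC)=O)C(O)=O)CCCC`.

C14H18N2O6

Heavy atoms from the SMILES: 14 C, 2 N, 6 O.
Implicit hydrogens by atom environment:
  5 × C (aromatic): no H
  4 × O: no H
  3 × C: 3 H each → 9
  3 × C: 2 H each → 6
  2 × C: no H
  1 × C (aromatic): 1 H
  1 × N: 1 H
  1 × N (charge +1): no H
  1 × O: 1 H
  1 × O (charge -1): no H
  Total hydrogens = 18.
Molecular formula: C14H18N2O6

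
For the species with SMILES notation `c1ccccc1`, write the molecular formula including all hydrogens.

C6H6

Heavy atoms from the SMILES: 6 C.
Implicit hydrogens by atom environment:
  6 × C (aromatic): 1 H each → 6
  Total hydrogens = 6.
Molecular formula: C6H6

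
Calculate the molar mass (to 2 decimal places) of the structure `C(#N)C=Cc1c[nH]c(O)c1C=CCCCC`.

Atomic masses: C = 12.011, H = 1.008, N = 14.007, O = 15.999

Molecular formula: C13H16N2O.
M = 13×12.011 + 16×1.008 + 2×14.007 + 1×15.999 = 216.28 g/mol.

216.28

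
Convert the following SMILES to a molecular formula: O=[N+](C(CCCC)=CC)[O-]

C7H13NO2

Heavy atoms from the SMILES: 7 C, 1 N, 2 O.
Implicit hydrogens by atom environment:
  3 × C: 2 H each → 6
  2 × C: 3 H each → 6
  1 × C: 1 H
  1 × C: no H
  1 × N (charge +1): no H
  1 × O: no H
  1 × O (charge -1): no H
  Total hydrogens = 13.
Molecular formula: C7H13NO2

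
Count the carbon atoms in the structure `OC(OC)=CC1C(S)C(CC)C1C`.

10

The symbol for carbon appears 10 times in the SMILES.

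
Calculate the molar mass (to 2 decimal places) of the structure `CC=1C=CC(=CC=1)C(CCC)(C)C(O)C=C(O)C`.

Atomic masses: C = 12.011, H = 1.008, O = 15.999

248.37

Molecular formula: C16H24O2.
M = 16×12.011 + 24×1.008 + 2×15.999 = 248.37 g/mol.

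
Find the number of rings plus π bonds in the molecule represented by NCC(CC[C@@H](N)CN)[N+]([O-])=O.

Molecular formula from the SMILES: C6H16N4O2.
DoU = (2C + 2 + N − H − X)/2 = (2·6 + 2 + 4 − 16 − 0)/2 = 2/2 = 1.
(Structurally: 0 ring(s) + 1 π bond(s) = 1.)

1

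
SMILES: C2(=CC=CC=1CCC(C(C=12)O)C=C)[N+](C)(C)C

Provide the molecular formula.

Heavy atoms from the SMILES: 15 C, 1 N, 1 O.
Implicit hydrogens by atom environment:
  3 × C: 3 H each → 9
  3 × C: 2 H each → 6
  3 × C (aromatic): 1 H each → 3
  3 × C: 1 H each → 3
  3 × C (aromatic): no H
  1 × N (charge +1): no H
  1 × O: 1 H
  Total hydrogens = 22.
Net charge +1.
Molecular formula: C15H22NO+

C15H22NO+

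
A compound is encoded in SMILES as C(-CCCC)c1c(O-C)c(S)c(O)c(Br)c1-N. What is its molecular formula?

C12H18BrNO2S

Heavy atoms from the SMILES: 1 Br, 12 C, 1 N, 2 O, 1 S.
Implicit hydrogens by atom environment:
  6 × C (aromatic): no H
  4 × C: 2 H each → 8
  2 × C: 3 H each → 6
  1 × Br: no H
  1 × N: 2 H
  1 × O: 1 H
  1 × O: no H
  1 × S: 1 H
  Total hydrogens = 18.
Molecular formula: C12H18BrNO2S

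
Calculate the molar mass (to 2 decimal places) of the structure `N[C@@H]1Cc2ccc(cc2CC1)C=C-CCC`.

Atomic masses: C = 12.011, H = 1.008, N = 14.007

215.34

Molecular formula: C15H21N.
M = 15×12.011 + 21×1.008 + 1×14.007 = 215.34 g/mol.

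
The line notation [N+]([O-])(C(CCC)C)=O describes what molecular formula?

C5H11NO2

Heavy atoms from the SMILES: 5 C, 1 N, 2 O.
Implicit hydrogens by atom environment:
  2 × C: 3 H each → 6
  2 × C: 2 H each → 4
  1 × C: 1 H
  1 × N (charge +1): no H
  1 × O: no H
  1 × O (charge -1): no H
  Total hydrogens = 11.
Molecular formula: C5H11NO2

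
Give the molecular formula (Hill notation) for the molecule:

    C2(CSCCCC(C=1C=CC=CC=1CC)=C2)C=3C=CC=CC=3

C21H24S

Heavy atoms from the SMILES: 21 C, 1 S.
Implicit hydrogens by atom environment:
  9 × C (aromatic): 1 H each → 9
  5 × C: 2 H each → 10
  3 × C (aromatic): no H
  2 × C: 1 H each → 2
  1 × C: 3 H
  1 × C: no H
  1 × S: no H
  Total hydrogens = 24.
Molecular formula: C21H24S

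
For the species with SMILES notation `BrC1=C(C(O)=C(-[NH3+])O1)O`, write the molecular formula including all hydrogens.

C4H5BrNO3+

Heavy atoms from the SMILES: 1 Br, 4 C, 1 N, 3 O.
Implicit hydrogens by atom environment:
  4 × C (aromatic): no H
  2 × O: 1 H each → 2
  1 × Br: no H
  1 × N (charge +1): 3 H
  1 × O (aromatic): no H
  Total hydrogens = 5.
Net charge +1.
Molecular formula: C4H5BrNO3+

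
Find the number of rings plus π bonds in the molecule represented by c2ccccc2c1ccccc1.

Molecular formula from the SMILES: C12H10.
DoU = (2C + 2 + N − H − X)/2 = (2·12 + 2 + 0 − 10 − 0)/2 = 16/2 = 8.
(Structurally: 2 ring(s) + 6 π bond(s) = 8.)

8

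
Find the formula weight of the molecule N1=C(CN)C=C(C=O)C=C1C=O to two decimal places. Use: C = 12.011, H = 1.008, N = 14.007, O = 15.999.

164.16

Molecular formula: C8H8N2O2.
M = 8×12.011 + 8×1.008 + 2×14.007 + 2×15.999 = 164.16 g/mol.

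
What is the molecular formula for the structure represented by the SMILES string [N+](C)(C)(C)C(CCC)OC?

C8H20NO+

Heavy atoms from the SMILES: 8 C, 1 N, 1 O.
Implicit hydrogens by atom environment:
  5 × C: 3 H each → 15
  2 × C: 2 H each → 4
  1 × C: 1 H
  1 × N (charge +1): no H
  1 × O: no H
  Total hydrogens = 20.
Net charge +1.
Molecular formula: C8H20NO+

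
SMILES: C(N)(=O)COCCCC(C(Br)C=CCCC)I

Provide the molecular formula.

C12H21BrINO2

Heavy atoms from the SMILES: 1 Br, 12 C, 1 I, 1 N, 2 O.
Implicit hydrogens by atom environment:
  6 × C: 2 H each → 12
  4 × C: 1 H each → 4
  2 × O: no H
  1 × Br: no H
  1 × C: 3 H
  1 × C: no H
  1 × I: no H
  1 × N: 2 H
  Total hydrogens = 21.
Molecular formula: C12H21BrINO2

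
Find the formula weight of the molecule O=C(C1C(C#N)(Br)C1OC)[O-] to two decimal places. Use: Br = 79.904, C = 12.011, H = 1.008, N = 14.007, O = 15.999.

Molecular formula: C6H5BrNO3-.
M = 1×79.904 + 6×12.011 + 5×1.008 + 1×14.007 + 3×15.999 = 219.01 g/mol.

219.01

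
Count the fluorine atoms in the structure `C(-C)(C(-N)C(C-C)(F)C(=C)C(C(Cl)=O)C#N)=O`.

The symbol for fluorine appears 1 time in the SMILES.

1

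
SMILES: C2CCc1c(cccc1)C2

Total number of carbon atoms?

The symbol for carbon appears 10 times in the SMILES. Lowercase c denotes aromatic carbon and counts toward C.

10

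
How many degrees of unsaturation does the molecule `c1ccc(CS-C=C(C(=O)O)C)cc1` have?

6

Molecular formula from the SMILES: C11H12O2S.
DoU = (2C + 2 + N − H − X)/2 = (2·11 + 2 + 0 − 12 − 0)/2 = 12/2 = 6.
(Structurally: 1 ring(s) + 5 π bond(s) = 6.)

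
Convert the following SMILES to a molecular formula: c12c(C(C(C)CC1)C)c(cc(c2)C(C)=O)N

Heavy atoms from the SMILES: 14 C, 1 N, 1 O.
Implicit hydrogens by atom environment:
  4 × C (aromatic): no H
  3 × C: 3 H each → 9
  2 × C: 2 H each → 4
  2 × C (aromatic): 1 H each → 2
  2 × C: 1 H each → 2
  1 × C: no H
  1 × N: 2 H
  1 × O: no H
  Total hydrogens = 19.
Molecular formula: C14H19NO

C14H19NO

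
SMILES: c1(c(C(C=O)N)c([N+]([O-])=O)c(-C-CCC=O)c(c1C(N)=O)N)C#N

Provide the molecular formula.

Heavy atoms from the SMILES: 14 C, 5 N, 5 O.
Implicit hydrogens by atom environment:
  6 × C (aromatic): no H
  4 × O: no H
  3 × C: 2 H each → 6
  3 × C: 1 H each → 3
  3 × N: 2 H each → 6
  2 × C: no H
  1 × N (charge +1): no H
  1 × N: no H
  1 × O (charge -1): no H
  Total hydrogens = 15.
Molecular formula: C14H15N5O5

C14H15N5O5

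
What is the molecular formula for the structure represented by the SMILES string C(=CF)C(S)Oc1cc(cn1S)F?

C7H7F2NOS2

Heavy atoms from the SMILES: 7 C, 2 F, 1 N, 1 O, 2 S.
Implicit hydrogens by atom environment:
  3 × C: 1 H each → 3
  2 × C (aromatic): 1 H each → 2
  2 × C (aromatic): no H
  2 × F: no H
  2 × S: 1 H each → 2
  1 × N (aromatic): no H
  1 × O: no H
  Total hydrogens = 7.
Molecular formula: C7H7F2NOS2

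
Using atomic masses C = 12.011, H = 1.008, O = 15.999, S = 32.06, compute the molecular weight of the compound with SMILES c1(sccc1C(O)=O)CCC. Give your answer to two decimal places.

170.23

Molecular formula: C8H10O2S.
M = 8×12.011 + 10×1.008 + 2×15.999 + 1×32.06 = 170.23 g/mol.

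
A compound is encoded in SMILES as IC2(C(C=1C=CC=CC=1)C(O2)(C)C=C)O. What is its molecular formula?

C12H13IO2

Heavy atoms from the SMILES: 12 C, 1 I, 2 O.
Implicit hydrogens by atom environment:
  5 × C (aromatic): 1 H each → 5
  2 × C: 1 H each → 2
  2 × C: no H
  1 × C: 3 H
  1 × C: 2 H
  1 × C (aromatic): no H
  1 × I: no H
  1 × O: 1 H
  1 × O: no H
  Total hydrogens = 13.
Molecular formula: C12H13IO2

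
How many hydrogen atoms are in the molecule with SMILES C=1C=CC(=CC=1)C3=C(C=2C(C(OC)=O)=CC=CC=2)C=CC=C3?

Hydrogens are implicit in SMILES; fill each atom to its normal valence:
  13 × C (aromatic): 1 H each → 13
  5 × C (aromatic): no H
  2 × O: no H
  1 × C: 3 H
  1 × C: no H
  Total hydrogens = 16.

16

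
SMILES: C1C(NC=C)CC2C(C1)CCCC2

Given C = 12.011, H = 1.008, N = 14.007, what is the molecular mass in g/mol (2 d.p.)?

179.31

Molecular formula: C12H21N.
M = 12×12.011 + 21×1.008 + 1×14.007 = 179.31 g/mol.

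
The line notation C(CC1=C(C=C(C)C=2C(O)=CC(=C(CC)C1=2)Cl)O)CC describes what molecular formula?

C17H21ClO2

Heavy atoms from the SMILES: 17 C, 1 Cl, 2 O.
Implicit hydrogens by atom environment:
  8 × C (aromatic): no H
  4 × C: 2 H each → 8
  3 × C: 3 H each → 9
  2 × C (aromatic): 1 H each → 2
  2 × O: 1 H each → 2
  1 × Cl: no H
  Total hydrogens = 21.
Molecular formula: C17H21ClO2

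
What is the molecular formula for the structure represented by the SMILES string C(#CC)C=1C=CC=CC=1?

Heavy atoms from the SMILES: 9 C.
Implicit hydrogens by atom environment:
  5 × C (aromatic): 1 H each → 5
  2 × C: no H
  1 × C: 3 H
  1 × C (aromatic): no H
  Total hydrogens = 8.
Molecular formula: C9H8

C9H8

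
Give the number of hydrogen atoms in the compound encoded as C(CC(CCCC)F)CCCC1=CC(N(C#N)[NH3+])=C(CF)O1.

26

Hydrogens are implicit in SMILES; fill each atom to its normal valence:
  9 × C: 2 H each → 18
  3 × C (aromatic): no H
  2 × F: no H
  2 × N: no H
  1 × C: 3 H
  1 × C (aromatic): 1 H
  1 × C: 1 H
  1 × C: no H
  1 × N (charge +1): 3 H
  1 × O (aromatic): no H
  Total hydrogens = 26.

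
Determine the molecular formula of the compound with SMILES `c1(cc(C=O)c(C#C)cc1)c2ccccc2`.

C15H10O

Heavy atoms from the SMILES: 15 C, 1 O.
Implicit hydrogens by atom environment:
  8 × C (aromatic): 1 H each → 8
  4 × C (aromatic): no H
  2 × C: 1 H each → 2
  1 × C: no H
  1 × O: no H
  Total hydrogens = 10.
Molecular formula: C15H10O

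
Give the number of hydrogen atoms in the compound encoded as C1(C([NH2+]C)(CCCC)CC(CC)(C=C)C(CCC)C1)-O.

Hydrogens are implicit in SMILES; fill each atom to its normal valence:
  9 × C: 2 H each → 18
  4 × C: 3 H each → 12
  3 × C: 1 H each → 3
  2 × C: no H
  1 × N (charge +1): 2 H
  1 × O: 1 H
  Total hydrogens = 36.

36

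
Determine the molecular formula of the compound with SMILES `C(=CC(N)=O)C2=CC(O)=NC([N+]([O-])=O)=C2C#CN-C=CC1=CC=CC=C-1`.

Heavy atoms from the SMILES: 18 C, 4 N, 4 O.
Implicit hydrogens by atom environment:
  6 × C (aromatic): 1 H each → 6
  5 × C (aromatic): no H
  4 × C: 1 H each → 4
  3 × C: no H
  2 × O: no H
  1 × N: 2 H
  1 × N: 1 H
  1 × N (aromatic): no H
  1 × N (charge +1): no H
  1 × O: 1 H
  1 × O (charge -1): no H
  Total hydrogens = 14.
Molecular formula: C18H14N4O4

C18H14N4O4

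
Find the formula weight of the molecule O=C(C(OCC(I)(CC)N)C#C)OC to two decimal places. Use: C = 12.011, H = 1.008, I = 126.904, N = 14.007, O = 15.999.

Molecular formula: C9H14INO3.
M = 9×12.011 + 14×1.008 + 1×126.904 + 1×14.007 + 3×15.999 = 311.12 g/mol.

311.12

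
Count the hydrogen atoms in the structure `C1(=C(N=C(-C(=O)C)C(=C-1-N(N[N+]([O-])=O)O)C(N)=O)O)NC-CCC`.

Hydrogens are implicit in SMILES; fill each atom to its normal valence:
  5 × C (aromatic): no H
  3 × C: 2 H each → 6
  3 × O: no H
  2 × C: 3 H each → 6
  2 × C: no H
  2 × N: 1 H each → 2
  2 × O: 1 H each → 2
  1 × N: 2 H
  1 × N (aromatic): no H
  1 × N: no H
  1 × N (charge +1): no H
  1 × O (charge -1): no H
  Total hydrogens = 18.

18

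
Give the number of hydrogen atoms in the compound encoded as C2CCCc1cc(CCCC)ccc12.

Hydrogens are implicit in SMILES; fill each atom to its normal valence:
  7 × C: 2 H each → 14
  3 × C (aromatic): 1 H each → 3
  3 × C (aromatic): no H
  1 × C: 3 H
  Total hydrogens = 20.

20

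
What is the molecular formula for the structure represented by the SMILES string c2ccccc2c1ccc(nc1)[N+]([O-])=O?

C11H8N2O2

Heavy atoms from the SMILES: 11 C, 2 N, 2 O.
Implicit hydrogens by atom environment:
  8 × C (aromatic): 1 H each → 8
  3 × C (aromatic): no H
  1 × N (aromatic): no H
  1 × N (charge +1): no H
  1 × O: no H
  1 × O (charge -1): no H
  Total hydrogens = 8.
Molecular formula: C11H8N2O2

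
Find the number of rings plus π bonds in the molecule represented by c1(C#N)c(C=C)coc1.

6

Molecular formula from the SMILES: C7H5NO.
DoU = (2C + 2 + N − H − X)/2 = (2·7 + 2 + 1 − 5 − 0)/2 = 12/2 = 6.
(Structurally: 1 ring(s) + 5 π bond(s) = 6.)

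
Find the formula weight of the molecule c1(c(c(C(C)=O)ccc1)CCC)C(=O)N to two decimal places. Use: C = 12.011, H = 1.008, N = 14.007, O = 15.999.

205.26

Molecular formula: C12H15NO2.
M = 12×12.011 + 15×1.008 + 1×14.007 + 2×15.999 = 205.26 g/mol.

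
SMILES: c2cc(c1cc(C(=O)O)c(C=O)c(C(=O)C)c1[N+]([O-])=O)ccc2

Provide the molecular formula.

Heavy atoms from the SMILES: 16 C, 1 N, 6 O.
Implicit hydrogens by atom environment:
  6 × C (aromatic): 1 H each → 6
  6 × C (aromatic): no H
  4 × O: no H
  2 × C: no H
  1 × C: 3 H
  1 × C: 1 H
  1 × N (charge +1): no H
  1 × O: 1 H
  1 × O (charge -1): no H
  Total hydrogens = 11.
Molecular formula: C16H11NO6

C16H11NO6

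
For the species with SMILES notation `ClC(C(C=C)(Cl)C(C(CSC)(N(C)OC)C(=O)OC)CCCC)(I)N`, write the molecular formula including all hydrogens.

C16H29Cl2IN2O3S

Heavy atoms from the SMILES: 16 C, 2 Cl, 1 I, 2 N, 3 O, 1 S.
Implicit hydrogens by atom environment:
  5 × C: 3 H each → 15
  5 × C: 2 H each → 10
  4 × C: no H
  3 × O: no H
  2 × C: 1 H each → 2
  2 × Cl: no H
  1 × I: no H
  1 × N: 2 H
  1 × N: no H
  1 × S: no H
  Total hydrogens = 29.
Molecular formula: C16H29Cl2IN2O3S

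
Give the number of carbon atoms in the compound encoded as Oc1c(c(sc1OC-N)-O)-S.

The symbol for carbon appears 5 times in the SMILES. Lowercase c denotes aromatic carbon and counts toward C.

5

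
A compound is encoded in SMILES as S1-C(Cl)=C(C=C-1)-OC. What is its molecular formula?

Heavy atoms from the SMILES: 5 C, 1 Cl, 1 O, 1 S.
Implicit hydrogens by atom environment:
  2 × C (aromatic): 1 H each → 2
  2 × C (aromatic): no H
  1 × C: 3 H
  1 × Cl: no H
  1 × O: no H
  1 × S (aromatic): no H
  Total hydrogens = 5.
Molecular formula: C5H5ClOS

C5H5ClOS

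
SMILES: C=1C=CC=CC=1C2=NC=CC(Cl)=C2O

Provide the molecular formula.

Heavy atoms from the SMILES: 11 C, 1 Cl, 1 N, 1 O.
Implicit hydrogens by atom environment:
  7 × C (aromatic): 1 H each → 7
  4 × C (aromatic): no H
  1 × Cl: no H
  1 × N (aromatic): no H
  1 × O: 1 H
  Total hydrogens = 8.
Molecular formula: C11H8ClNO

C11H8ClNO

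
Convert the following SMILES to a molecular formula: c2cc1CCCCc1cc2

C10H12

Heavy atoms from the SMILES: 10 C.
Implicit hydrogens by atom environment:
  4 × C: 2 H each → 8
  4 × C (aromatic): 1 H each → 4
  2 × C (aromatic): no H
  Total hydrogens = 12.
Molecular formula: C10H12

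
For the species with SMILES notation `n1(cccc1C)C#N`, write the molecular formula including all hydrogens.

C6H6N2

Heavy atoms from the SMILES: 6 C, 2 N.
Implicit hydrogens by atom environment:
  3 × C (aromatic): 1 H each → 3
  1 × C: 3 H
  1 × C (aromatic): no H
  1 × C: no H
  1 × N (aromatic): no H
  1 × N: no H
  Total hydrogens = 6.
Molecular formula: C6H6N2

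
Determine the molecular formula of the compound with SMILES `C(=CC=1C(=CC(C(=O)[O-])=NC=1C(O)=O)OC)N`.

Heavy atoms from the SMILES: 10 C, 2 N, 5 O.
Implicit hydrogens by atom environment:
  4 × C (aromatic): no H
  3 × O: no H
  2 × C: 1 H each → 2
  2 × C: no H
  1 × C: 3 H
  1 × C (aromatic): 1 H
  1 × N: 2 H
  1 × N (aromatic): no H
  1 × O: 1 H
  1 × O (charge -1): no H
  Total hydrogens = 9.
Net charge -1.
Molecular formula: C10H9N2O5-

C10H9N2O5-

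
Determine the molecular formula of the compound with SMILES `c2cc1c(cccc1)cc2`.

C10H8

Heavy atoms from the SMILES: 10 C.
Implicit hydrogens by atom environment:
  8 × C (aromatic): 1 H each → 8
  2 × C (aromatic): no H
  Total hydrogens = 8.
Molecular formula: C10H8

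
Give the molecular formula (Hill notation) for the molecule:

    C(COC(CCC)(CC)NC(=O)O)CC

Heavy atoms from the SMILES: 11 C, 1 N, 3 O.
Implicit hydrogens by atom environment:
  6 × C: 2 H each → 12
  3 × C: 3 H each → 9
  2 × C: no H
  2 × O: no H
  1 × N: 1 H
  1 × O: 1 H
  Total hydrogens = 23.
Molecular formula: C11H23NO3

C11H23NO3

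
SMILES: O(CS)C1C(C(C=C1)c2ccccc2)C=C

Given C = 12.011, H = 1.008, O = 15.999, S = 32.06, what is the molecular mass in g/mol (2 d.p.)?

232.34

Molecular formula: C14H16OS.
M = 14×12.011 + 16×1.008 + 1×15.999 + 1×32.06 = 232.34 g/mol.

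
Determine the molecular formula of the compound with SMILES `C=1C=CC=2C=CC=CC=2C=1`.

C10H8

Heavy atoms from the SMILES: 10 C.
Implicit hydrogens by atom environment:
  8 × C (aromatic): 1 H each → 8
  2 × C (aromatic): no H
  Total hydrogens = 8.
Molecular formula: C10H8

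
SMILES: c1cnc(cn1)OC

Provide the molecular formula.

C5H6N2O

Heavy atoms from the SMILES: 5 C, 2 N, 1 O.
Implicit hydrogens by atom environment:
  3 × C (aromatic): 1 H each → 3
  2 × N (aromatic): no H
  1 × C: 3 H
  1 × C (aromatic): no H
  1 × O: no H
  Total hydrogens = 6.
Molecular formula: C5H6N2O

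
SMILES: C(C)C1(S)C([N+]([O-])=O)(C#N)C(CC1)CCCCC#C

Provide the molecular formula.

C14H20N2O2S

Heavy atoms from the SMILES: 14 C, 2 N, 2 O, 1 S.
Implicit hydrogens by atom environment:
  7 × C: 2 H each → 14
  4 × C: no H
  2 × C: 1 H each → 2
  1 × C: 3 H
  1 × N: no H
  1 × N (charge +1): no H
  1 × O: no H
  1 × O (charge -1): no H
  1 × S: 1 H
  Total hydrogens = 20.
Molecular formula: C14H20N2O2S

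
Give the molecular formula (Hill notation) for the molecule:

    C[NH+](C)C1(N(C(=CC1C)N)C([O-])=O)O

Heavy atoms from the SMILES: 8 C, 3 N, 3 O.
Implicit hydrogens by atom environment:
  3 × C: 3 H each → 9
  3 × C: no H
  2 × C: 1 H each → 2
  1 × N: 2 H
  1 × N (charge +1): 1 H
  1 × N: no H
  1 × O: 1 H
  1 × O: no H
  1 × O (charge -1): no H
  Total hydrogens = 15.
Molecular formula: C8H15N3O3

C8H15N3O3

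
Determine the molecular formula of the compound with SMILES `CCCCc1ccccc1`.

C10H14

Heavy atoms from the SMILES: 10 C.
Implicit hydrogens by atom environment:
  5 × C (aromatic): 1 H each → 5
  3 × C: 2 H each → 6
  1 × C: 3 H
  1 × C (aromatic): no H
  Total hydrogens = 14.
Molecular formula: C10H14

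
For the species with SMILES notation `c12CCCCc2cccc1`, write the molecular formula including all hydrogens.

C10H12

Heavy atoms from the SMILES: 10 C.
Implicit hydrogens by atom environment:
  4 × C: 2 H each → 8
  4 × C (aromatic): 1 H each → 4
  2 × C (aromatic): no H
  Total hydrogens = 12.
Molecular formula: C10H12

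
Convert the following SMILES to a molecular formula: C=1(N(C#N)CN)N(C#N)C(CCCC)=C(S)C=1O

Heavy atoms from the SMILES: 11 C, 5 N, 1 O, 1 S.
Implicit hydrogens by atom environment:
  4 × C: 2 H each → 8
  4 × C (aromatic): no H
  3 × N: no H
  2 × C: no H
  1 × C: 3 H
  1 × N: 2 H
  1 × N (aromatic): no H
  1 × O: 1 H
  1 × S: 1 H
  Total hydrogens = 15.
Molecular formula: C11H15N5OS

C11H15N5OS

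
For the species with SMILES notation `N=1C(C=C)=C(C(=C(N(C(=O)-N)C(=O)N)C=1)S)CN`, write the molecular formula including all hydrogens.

Heavy atoms from the SMILES: 10 C, 5 N, 2 O, 1 S.
Implicit hydrogens by atom environment:
  4 × C (aromatic): no H
  3 × N: 2 H each → 6
  2 × C: 2 H each → 4
  2 × C: no H
  2 × O: no H
  1 × C (aromatic): 1 H
  1 × C: 1 H
  1 × N (aromatic): no H
  1 × N: no H
  1 × S: 1 H
  Total hydrogens = 13.
Molecular formula: C10H13N5O2S

C10H13N5O2S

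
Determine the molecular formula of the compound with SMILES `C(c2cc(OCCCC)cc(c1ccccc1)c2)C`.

C18H22O

Heavy atoms from the SMILES: 18 C, 1 O.
Implicit hydrogens by atom environment:
  8 × C (aromatic): 1 H each → 8
  4 × C: 2 H each → 8
  4 × C (aromatic): no H
  2 × C: 3 H each → 6
  1 × O: no H
  Total hydrogens = 22.
Molecular formula: C18H22O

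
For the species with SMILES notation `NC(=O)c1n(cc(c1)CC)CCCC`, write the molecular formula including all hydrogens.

C11H18N2O

Heavy atoms from the SMILES: 11 C, 2 N, 1 O.
Implicit hydrogens by atom environment:
  4 × C: 2 H each → 8
  2 × C: 3 H each → 6
  2 × C (aromatic): 1 H each → 2
  2 × C (aromatic): no H
  1 × C: no H
  1 × N: 2 H
  1 × N (aromatic): no H
  1 × O: no H
  Total hydrogens = 18.
Molecular formula: C11H18N2O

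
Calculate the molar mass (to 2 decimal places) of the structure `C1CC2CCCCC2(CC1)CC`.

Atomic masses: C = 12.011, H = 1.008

166.31

Molecular formula: C12H22.
M = 12×12.011 + 22×1.008 = 166.31 g/mol.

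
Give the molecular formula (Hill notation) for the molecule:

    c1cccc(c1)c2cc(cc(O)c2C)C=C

C15H14O

Heavy atoms from the SMILES: 15 C, 1 O.
Implicit hydrogens by atom environment:
  7 × C (aromatic): 1 H each → 7
  5 × C (aromatic): no H
  1 × C: 3 H
  1 × C: 2 H
  1 × C: 1 H
  1 × O: 1 H
  Total hydrogens = 14.
Molecular formula: C15H14O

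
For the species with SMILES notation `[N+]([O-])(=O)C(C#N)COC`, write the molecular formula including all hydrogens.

Heavy atoms from the SMILES: 4 C, 2 N, 3 O.
Implicit hydrogens by atom environment:
  2 × O: no H
  1 × C: 3 H
  1 × C: 2 H
  1 × C: 1 H
  1 × C: no H
  1 × N (charge +1): no H
  1 × N: no H
  1 × O (charge -1): no H
  Total hydrogens = 6.
Molecular formula: C4H6N2O3

C4H6N2O3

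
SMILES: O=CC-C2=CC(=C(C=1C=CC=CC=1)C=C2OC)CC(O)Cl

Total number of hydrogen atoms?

17

Hydrogens are implicit in SMILES; fill each atom to its normal valence:
  7 × C (aromatic): 1 H each → 7
  5 × C (aromatic): no H
  2 × C: 2 H each → 4
  2 × C: 1 H each → 2
  2 × O: no H
  1 × C: 3 H
  1 × Cl: no H
  1 × O: 1 H
  Total hydrogens = 17.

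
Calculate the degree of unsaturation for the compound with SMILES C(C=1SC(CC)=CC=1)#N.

Molecular formula from the SMILES: C7H7NS.
DoU = (2C + 2 + N − H − X)/2 = (2·7 + 2 + 1 − 7 − 0)/2 = 10/2 = 5.
(Structurally: 1 ring(s) + 4 π bond(s) = 5.)

5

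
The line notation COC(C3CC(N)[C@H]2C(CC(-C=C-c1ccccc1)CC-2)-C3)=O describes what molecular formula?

Heavy atoms from the SMILES: 20 C, 1 N, 2 O.
Implicit hydrogens by atom environment:
  7 × C: 1 H each → 7
  5 × C: 2 H each → 10
  5 × C (aromatic): 1 H each → 5
  2 × O: no H
  1 × C: 3 H
  1 × C: no H
  1 × C (aromatic): no H
  1 × N: 2 H
  Total hydrogens = 27.
Molecular formula: C20H27NO2

C20H27NO2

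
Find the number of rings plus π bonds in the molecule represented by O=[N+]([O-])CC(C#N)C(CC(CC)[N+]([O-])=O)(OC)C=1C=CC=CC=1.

8

Molecular formula from the SMILES: C15H19N3O5.
DoU = (2C + 2 + N − H − X)/2 = (2·15 + 2 + 3 − 19 − 0)/2 = 16/2 = 8.
(Structurally: 1 ring(s) + 7 π bond(s) = 8.)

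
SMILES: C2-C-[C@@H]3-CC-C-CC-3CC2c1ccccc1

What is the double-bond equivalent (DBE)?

6

Molecular formula from the SMILES: C16H22.
DoU = (2C + 2 + N − H − X)/2 = (2·16 + 2 + 0 − 22 − 0)/2 = 12/2 = 6.
(Structurally: 3 ring(s) + 3 π bond(s) = 6.)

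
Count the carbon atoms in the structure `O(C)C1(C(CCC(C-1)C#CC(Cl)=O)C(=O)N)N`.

The symbol for carbon appears 11 times in the SMILES. (Cl is a single chlorine, not C + l.)

11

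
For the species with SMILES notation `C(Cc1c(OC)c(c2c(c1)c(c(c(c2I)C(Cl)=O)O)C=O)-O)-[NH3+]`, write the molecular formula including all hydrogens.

Heavy atoms from the SMILES: 15 C, 1 Cl, 1 I, 1 N, 5 O.
Implicit hydrogens by atom environment:
  9 × C (aromatic): no H
  3 × O: no H
  2 × C: 2 H each → 4
  2 × O: 1 H each → 2
  1 × C: 3 H
  1 × C (aromatic): 1 H
  1 × C: 1 H
  1 × C: no H
  1 × Cl: no H
  1 × I: no H
  1 × N (charge +1): 3 H
  Total hydrogens = 14.
Net charge +1.
Molecular formula: C15H14ClINO5+

C15H14ClINO5+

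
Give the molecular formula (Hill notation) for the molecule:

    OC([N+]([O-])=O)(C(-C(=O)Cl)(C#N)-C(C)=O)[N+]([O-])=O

Heavy atoms from the SMILES: 6 C, 1 Cl, 3 N, 7 O.
Implicit hydrogens by atom environment:
  5 × C: no H
  4 × O: no H
  2 × N (charge +1): no H
  2 × O (charge -1): no H
  1 × C: 3 H
  1 × Cl: no H
  1 × N: no H
  1 × O: 1 H
  Total hydrogens = 4.
Molecular formula: C6H4ClN3O7

C6H4ClN3O7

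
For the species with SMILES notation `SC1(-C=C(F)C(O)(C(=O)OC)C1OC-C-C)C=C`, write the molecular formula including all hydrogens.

Heavy atoms from the SMILES: 12 C, 1 F, 4 O, 1 S.
Implicit hydrogens by atom environment:
  4 × C: no H
  3 × C: 2 H each → 6
  3 × C: 1 H each → 3
  3 × O: no H
  2 × C: 3 H each → 6
  1 × F: no H
  1 × O: 1 H
  1 × S: 1 H
  Total hydrogens = 17.
Molecular formula: C12H17FO4S

C12H17FO4S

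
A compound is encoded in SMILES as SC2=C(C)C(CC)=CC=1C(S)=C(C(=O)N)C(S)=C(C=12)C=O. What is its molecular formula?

C15H15NO2S3

Heavy atoms from the SMILES: 15 C, 1 N, 2 O, 3 S.
Implicit hydrogens by atom environment:
  9 × C (aromatic): no H
  3 × S: 1 H each → 3
  2 × C: 3 H each → 6
  2 × O: no H
  1 × C: 2 H
  1 × C (aromatic): 1 H
  1 × C: 1 H
  1 × C: no H
  1 × N: 2 H
  Total hydrogens = 15.
Molecular formula: C15H15NO2S3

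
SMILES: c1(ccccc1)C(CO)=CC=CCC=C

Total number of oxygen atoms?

1

The symbol for oxygen appears 1 time in the SMILES.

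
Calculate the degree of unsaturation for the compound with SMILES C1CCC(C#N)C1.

3

Molecular formula from the SMILES: C6H9N.
DoU = (2C + 2 + N − H − X)/2 = (2·6 + 2 + 1 − 9 − 0)/2 = 6/2 = 3.
(Structurally: 1 ring(s) + 2 π bond(s) = 3.)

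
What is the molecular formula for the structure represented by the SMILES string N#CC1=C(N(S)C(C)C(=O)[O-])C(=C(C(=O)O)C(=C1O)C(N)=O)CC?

C14H14N3O6S-

Heavy atoms from the SMILES: 14 C, 3 N, 6 O, 1 S.
Implicit hydrogens by atom environment:
  6 × C (aromatic): no H
  4 × C: no H
  3 × O: no H
  2 × C: 3 H each → 6
  2 × N: no H
  2 × O: 1 H each → 2
  1 × C: 2 H
  1 × C: 1 H
  1 × N: 2 H
  1 × O (charge -1): no H
  1 × S: 1 H
  Total hydrogens = 14.
Net charge -1.
Molecular formula: C14H14N3O6S-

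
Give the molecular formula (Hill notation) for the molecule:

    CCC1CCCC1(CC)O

C9H18O

Heavy atoms from the SMILES: 9 C, 1 O.
Implicit hydrogens by atom environment:
  5 × C: 2 H each → 10
  2 × C: 3 H each → 6
  1 × C: 1 H
  1 × C: no H
  1 × O: 1 H
  Total hydrogens = 18.
Molecular formula: C9H18O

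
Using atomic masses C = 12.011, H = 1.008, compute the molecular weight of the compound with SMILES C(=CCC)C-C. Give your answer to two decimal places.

84.16

Molecular formula: C6H12.
M = 6×12.011 + 12×1.008 = 84.16 g/mol.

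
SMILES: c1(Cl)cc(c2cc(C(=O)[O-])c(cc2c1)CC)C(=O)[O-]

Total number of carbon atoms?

14

The symbol for carbon appears 14 times in the SMILES. Lowercase c denotes aromatic carbon and counts toward C.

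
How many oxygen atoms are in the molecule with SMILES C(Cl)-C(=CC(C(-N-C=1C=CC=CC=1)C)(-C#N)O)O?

2

The symbol for oxygen appears 2 times in the SMILES.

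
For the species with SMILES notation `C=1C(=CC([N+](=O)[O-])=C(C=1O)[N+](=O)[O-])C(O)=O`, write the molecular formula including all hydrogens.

Heavy atoms from the SMILES: 7 C, 2 N, 7 O.
Implicit hydrogens by atom environment:
  4 × C (aromatic): no H
  3 × O: no H
  2 × C (aromatic): 1 H each → 2
  2 × N (charge +1): no H
  2 × O: 1 H each → 2
  2 × O (charge -1): no H
  1 × C: no H
  Total hydrogens = 4.
Molecular formula: C7H4N2O7

C7H4N2O7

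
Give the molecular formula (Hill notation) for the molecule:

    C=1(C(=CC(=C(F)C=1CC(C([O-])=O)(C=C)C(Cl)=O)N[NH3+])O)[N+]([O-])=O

C12H11ClFN3O6

Heavy atoms from the SMILES: 12 C, 1 Cl, 1 F, 3 N, 6 O.
Implicit hydrogens by atom environment:
  5 × C (aromatic): no H
  3 × C: no H
  3 × O: no H
  2 × C: 2 H each → 4
  2 × O (charge -1): no H
  1 × C (aromatic): 1 H
  1 × C: 1 H
  1 × Cl: no H
  1 × F: no H
  1 × N (charge +1): 3 H
  1 × N: 1 H
  1 × N (charge +1): no H
  1 × O: 1 H
  Total hydrogens = 11.
Molecular formula: C12H11ClFN3O6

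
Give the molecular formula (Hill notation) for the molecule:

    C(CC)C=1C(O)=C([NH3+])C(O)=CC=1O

Heavy atoms from the SMILES: 9 C, 1 N, 3 O.
Implicit hydrogens by atom environment:
  5 × C (aromatic): no H
  3 × O: 1 H each → 3
  2 × C: 2 H each → 4
  1 × C: 3 H
  1 × C (aromatic): 1 H
  1 × N (charge +1): 3 H
  Total hydrogens = 14.
Net charge +1.
Molecular formula: C9H14NO3+

C9H14NO3+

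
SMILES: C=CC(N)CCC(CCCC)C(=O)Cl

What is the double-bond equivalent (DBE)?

Molecular formula from the SMILES: C11H20ClNO.
DoU = (2C + 2 + N − H − X)/2 = (2·11 + 2 + 1 − 20 − 1)/2 = 4/2 = 2.
(Structurally: 0 ring(s) + 2 π bond(s) = 2.)

2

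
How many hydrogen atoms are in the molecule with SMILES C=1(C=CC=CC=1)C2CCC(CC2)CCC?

Hydrogens are implicit in SMILES; fill each atom to its normal valence:
  6 × C: 2 H each → 12
  5 × C (aromatic): 1 H each → 5
  2 × C: 1 H each → 2
  1 × C: 3 H
  1 × C (aromatic): no H
  Total hydrogens = 22.

22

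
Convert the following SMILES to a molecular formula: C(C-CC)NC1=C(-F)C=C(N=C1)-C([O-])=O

Heavy atoms from the SMILES: 10 C, 1 F, 2 N, 2 O.
Implicit hydrogens by atom environment:
  3 × C: 2 H each → 6
  3 × C (aromatic): no H
  2 × C (aromatic): 1 H each → 2
  1 × C: 3 H
  1 × C: no H
  1 × F: no H
  1 × N: 1 H
  1 × N (aromatic): no H
  1 × O: no H
  1 × O (charge -1): no H
  Total hydrogens = 12.
Net charge -1.
Molecular formula: C10H12FN2O2-

C10H12FN2O2-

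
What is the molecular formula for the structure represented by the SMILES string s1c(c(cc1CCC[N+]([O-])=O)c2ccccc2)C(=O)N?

C14H14N2O3S

Heavy atoms from the SMILES: 14 C, 2 N, 3 O, 1 S.
Implicit hydrogens by atom environment:
  6 × C (aromatic): 1 H each → 6
  4 × C (aromatic): no H
  3 × C: 2 H each → 6
  2 × O: no H
  1 × C: no H
  1 × N: 2 H
  1 × N (charge +1): no H
  1 × O (charge -1): no H
  1 × S (aromatic): no H
  Total hydrogens = 14.
Molecular formula: C14H14N2O3S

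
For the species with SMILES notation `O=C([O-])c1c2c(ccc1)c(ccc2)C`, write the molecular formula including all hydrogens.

Heavy atoms from the SMILES: 12 C, 2 O.
Implicit hydrogens by atom environment:
  6 × C (aromatic): 1 H each → 6
  4 × C (aromatic): no H
  1 × C: 3 H
  1 × C: no H
  1 × O: no H
  1 × O (charge -1): no H
  Total hydrogens = 9.
Net charge -1.
Molecular formula: C12H9O2-

C12H9O2-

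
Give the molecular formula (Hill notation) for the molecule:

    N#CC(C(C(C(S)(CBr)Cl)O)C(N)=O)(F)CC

C9H13BrClFN2O2S

Heavy atoms from the SMILES: 1 Br, 9 C, 1 Cl, 1 F, 2 N, 2 O, 1 S.
Implicit hydrogens by atom environment:
  4 × C: no H
  2 × C: 2 H each → 4
  2 × C: 1 H each → 2
  1 × Br: no H
  1 × C: 3 H
  1 × Cl: no H
  1 × F: no H
  1 × N: 2 H
  1 × N: no H
  1 × O: 1 H
  1 × O: no H
  1 × S: 1 H
  Total hydrogens = 13.
Molecular formula: C9H13BrClFN2O2S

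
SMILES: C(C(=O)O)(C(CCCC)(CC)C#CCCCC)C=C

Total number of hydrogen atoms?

Hydrogens are implicit in SMILES; fill each atom to its normal valence:
  8 × C: 2 H each → 16
  4 × C: no H
  3 × C: 3 H each → 9
  2 × C: 1 H each → 2
  1 × O: 1 H
  1 × O: no H
  Total hydrogens = 28.

28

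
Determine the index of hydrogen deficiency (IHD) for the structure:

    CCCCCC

0

Molecular formula from the SMILES: C6H14.
DoU = (2C + 2 + N − H − X)/2 = (2·6 + 2 + 0 − 14 − 0)/2 = 0/2 = 0.
(Structurally: 0 ring(s) + 0 π bond(s) = 0.)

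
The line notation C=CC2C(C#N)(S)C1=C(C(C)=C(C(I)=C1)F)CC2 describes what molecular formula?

Heavy atoms from the SMILES: 14 C, 1 F, 1 I, 1 N, 1 S.
Implicit hydrogens by atom environment:
  5 × C (aromatic): no H
  3 × C: 2 H each → 6
  2 × C: 1 H each → 2
  2 × C: no H
  1 × C: 3 H
  1 × C (aromatic): 1 H
  1 × F: no H
  1 × I: no H
  1 × N: no H
  1 × S: 1 H
  Total hydrogens = 13.
Molecular formula: C14H13FINS

C14H13FINS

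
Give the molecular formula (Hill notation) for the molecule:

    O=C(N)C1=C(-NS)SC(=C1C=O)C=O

C7H6N2O3S2

Heavy atoms from the SMILES: 7 C, 2 N, 3 O, 2 S.
Implicit hydrogens by atom environment:
  4 × C (aromatic): no H
  3 × O: no H
  2 × C: 1 H each → 2
  1 × C: no H
  1 × N: 2 H
  1 × N: 1 H
  1 × S: 1 H
  1 × S (aromatic): no H
  Total hydrogens = 6.
Molecular formula: C7H6N2O3S2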